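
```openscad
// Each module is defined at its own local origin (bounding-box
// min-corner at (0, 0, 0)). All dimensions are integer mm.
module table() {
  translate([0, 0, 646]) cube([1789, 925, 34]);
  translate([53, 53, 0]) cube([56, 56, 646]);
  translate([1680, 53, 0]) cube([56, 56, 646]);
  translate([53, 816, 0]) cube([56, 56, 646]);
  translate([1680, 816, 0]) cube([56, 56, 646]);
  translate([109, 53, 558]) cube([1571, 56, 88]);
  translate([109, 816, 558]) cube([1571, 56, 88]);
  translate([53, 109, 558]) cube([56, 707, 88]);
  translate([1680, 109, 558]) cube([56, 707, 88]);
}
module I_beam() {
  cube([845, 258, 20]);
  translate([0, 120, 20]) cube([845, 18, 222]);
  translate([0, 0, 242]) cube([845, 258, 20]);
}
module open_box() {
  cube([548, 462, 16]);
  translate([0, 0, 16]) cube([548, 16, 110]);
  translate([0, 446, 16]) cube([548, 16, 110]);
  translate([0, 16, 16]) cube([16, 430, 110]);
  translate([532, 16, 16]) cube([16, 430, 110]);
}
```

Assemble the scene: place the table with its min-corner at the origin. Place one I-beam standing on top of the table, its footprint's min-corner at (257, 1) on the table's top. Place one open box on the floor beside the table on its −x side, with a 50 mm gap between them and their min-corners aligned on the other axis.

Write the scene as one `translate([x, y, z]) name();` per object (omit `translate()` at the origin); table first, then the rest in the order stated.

table();
translate([257, 1, 680]) I_beam();
translate([-598, 0, 0]) open_box();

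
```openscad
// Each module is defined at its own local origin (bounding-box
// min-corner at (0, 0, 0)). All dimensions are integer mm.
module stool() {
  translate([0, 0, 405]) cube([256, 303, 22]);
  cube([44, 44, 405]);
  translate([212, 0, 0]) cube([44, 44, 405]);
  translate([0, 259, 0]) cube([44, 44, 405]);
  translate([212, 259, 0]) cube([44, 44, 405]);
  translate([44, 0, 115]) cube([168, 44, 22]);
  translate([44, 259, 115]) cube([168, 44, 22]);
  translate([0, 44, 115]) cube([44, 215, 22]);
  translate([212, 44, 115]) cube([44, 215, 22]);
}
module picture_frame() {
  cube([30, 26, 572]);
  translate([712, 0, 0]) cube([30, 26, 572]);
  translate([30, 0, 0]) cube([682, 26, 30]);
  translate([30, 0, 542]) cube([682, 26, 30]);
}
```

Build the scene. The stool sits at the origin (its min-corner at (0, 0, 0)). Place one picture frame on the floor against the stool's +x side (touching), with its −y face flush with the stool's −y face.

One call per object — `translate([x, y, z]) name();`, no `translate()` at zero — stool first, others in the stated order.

stool();
translate([256, 0, 0]) picture_frame();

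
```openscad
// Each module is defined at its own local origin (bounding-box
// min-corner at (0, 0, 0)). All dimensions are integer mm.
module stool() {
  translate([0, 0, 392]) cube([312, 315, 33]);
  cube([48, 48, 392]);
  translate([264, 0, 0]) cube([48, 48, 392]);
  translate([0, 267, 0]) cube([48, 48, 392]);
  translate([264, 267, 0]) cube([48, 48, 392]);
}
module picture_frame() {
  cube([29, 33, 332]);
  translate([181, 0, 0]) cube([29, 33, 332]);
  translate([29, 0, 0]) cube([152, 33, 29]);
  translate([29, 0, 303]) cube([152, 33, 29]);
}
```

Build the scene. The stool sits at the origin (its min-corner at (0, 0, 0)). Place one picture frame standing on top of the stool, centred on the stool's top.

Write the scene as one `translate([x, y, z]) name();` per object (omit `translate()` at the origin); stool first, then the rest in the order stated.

stool();
translate([51, 141, 425]) picture_frame();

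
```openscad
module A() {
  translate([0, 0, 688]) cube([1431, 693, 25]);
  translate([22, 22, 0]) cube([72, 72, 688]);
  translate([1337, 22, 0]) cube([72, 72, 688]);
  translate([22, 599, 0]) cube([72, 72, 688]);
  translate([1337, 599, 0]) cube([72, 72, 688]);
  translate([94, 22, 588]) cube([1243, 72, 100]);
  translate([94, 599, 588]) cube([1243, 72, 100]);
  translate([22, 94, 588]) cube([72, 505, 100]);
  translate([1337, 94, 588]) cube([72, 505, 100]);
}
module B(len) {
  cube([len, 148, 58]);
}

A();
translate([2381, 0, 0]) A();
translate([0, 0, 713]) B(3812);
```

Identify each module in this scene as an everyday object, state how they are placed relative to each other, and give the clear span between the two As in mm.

Second table starts at x = 2381; first ends at x = 1431; clear span = 2381 − 1431 = 950 mm.

A is a table. B is a beam. A beam spans the tops of two tables. The clear span between the two tables is 950 mm.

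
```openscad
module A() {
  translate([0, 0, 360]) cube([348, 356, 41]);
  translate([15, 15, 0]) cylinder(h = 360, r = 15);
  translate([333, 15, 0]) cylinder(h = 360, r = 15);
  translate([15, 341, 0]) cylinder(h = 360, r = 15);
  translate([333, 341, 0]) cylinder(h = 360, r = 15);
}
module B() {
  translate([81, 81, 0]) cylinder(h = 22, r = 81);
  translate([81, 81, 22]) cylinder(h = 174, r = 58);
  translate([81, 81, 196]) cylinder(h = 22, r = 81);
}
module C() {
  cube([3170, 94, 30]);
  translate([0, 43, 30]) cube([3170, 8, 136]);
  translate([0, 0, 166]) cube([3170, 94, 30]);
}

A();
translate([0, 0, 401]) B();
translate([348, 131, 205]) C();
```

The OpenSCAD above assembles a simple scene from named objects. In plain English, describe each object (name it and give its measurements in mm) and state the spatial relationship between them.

A is a four-legged stool. The seat is 348×356 mm, 41 mm thick, top at z = 401 mm. It stands on four round legs, each 30 mm in diameter, from z = 0 to the seat underside, each leg's axis is inset half a diameter from the nearest pair of seat edges (so the leg's bounding box is flush with the corner).

B is a spool: two coaxial disc flanges of radius 81 mm and thickness 22 mm, joined by a core cylinder of radius 58 mm and height 174 mm. The lower flange rests on z = 0 and the three cylinders share a vertical axis.

C is an I-beam lying along x, 3170 mm long. Overall section height 196 mm. Two flanges 94 mm wide (y) and 30 mm thick, one on the floor and one at the top; a web 8 mm thick runs between them, centred on the flange width.

The spool is on top of the stool. The I-beam is beside the stool with their tops flush at z = 401.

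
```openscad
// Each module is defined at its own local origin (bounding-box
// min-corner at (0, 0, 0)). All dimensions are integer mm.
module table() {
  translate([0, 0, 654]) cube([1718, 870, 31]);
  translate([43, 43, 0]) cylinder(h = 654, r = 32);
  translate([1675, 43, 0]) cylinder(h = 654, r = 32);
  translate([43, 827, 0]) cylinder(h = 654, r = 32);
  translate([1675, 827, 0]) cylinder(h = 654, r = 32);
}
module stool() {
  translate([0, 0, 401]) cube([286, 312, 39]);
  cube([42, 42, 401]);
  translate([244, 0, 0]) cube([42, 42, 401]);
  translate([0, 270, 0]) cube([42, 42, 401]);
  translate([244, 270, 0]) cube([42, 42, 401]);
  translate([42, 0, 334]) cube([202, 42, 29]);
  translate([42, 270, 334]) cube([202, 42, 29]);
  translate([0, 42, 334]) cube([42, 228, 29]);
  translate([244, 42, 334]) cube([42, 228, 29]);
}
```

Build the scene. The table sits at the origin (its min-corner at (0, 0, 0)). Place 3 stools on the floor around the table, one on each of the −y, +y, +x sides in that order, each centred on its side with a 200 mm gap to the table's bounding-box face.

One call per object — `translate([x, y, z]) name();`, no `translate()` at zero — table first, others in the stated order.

table();
translate([716, -512, 0]) stool();
translate([716, 1070, 0]) stool();
translate([1918, 279, 0]) stool();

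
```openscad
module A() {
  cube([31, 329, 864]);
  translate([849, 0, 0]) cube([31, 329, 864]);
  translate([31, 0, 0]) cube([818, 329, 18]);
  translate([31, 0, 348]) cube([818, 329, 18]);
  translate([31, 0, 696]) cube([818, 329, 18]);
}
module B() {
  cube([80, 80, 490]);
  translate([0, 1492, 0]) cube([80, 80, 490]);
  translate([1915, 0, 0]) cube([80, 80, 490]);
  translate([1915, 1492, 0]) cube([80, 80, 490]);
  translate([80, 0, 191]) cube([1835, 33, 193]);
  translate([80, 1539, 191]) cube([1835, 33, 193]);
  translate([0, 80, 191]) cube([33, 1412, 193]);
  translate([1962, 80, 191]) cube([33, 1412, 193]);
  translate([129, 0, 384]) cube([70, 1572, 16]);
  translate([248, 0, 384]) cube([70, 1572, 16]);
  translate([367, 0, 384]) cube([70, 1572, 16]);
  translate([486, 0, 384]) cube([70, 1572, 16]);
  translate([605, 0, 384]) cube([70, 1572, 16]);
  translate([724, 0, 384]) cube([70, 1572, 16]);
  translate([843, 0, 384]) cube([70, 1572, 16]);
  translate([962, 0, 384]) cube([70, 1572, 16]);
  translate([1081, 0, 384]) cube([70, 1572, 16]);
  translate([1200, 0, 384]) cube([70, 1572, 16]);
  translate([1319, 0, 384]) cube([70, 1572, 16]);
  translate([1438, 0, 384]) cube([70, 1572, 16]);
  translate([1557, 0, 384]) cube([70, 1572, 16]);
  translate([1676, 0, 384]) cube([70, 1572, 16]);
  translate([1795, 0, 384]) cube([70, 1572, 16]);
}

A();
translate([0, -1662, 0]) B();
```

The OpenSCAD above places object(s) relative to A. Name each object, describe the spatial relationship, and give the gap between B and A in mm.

A is a bookshelf. B is a bed frame. The bed frame is on the floor beside the bookshelf on its −y side. The gap between the bed frame and the bookshelf is 90 mm.

The bed frame's nearest face is 90 mm from the bookshelf's −y face.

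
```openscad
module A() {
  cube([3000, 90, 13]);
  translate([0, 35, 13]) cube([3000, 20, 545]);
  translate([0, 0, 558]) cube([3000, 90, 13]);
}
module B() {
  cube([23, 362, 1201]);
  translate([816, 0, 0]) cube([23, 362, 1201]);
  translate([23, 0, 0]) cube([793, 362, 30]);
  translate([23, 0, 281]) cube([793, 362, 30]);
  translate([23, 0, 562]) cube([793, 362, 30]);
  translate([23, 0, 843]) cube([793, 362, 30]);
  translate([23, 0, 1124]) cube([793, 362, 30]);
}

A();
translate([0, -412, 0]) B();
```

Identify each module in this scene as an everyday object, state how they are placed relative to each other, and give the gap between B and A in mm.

The bookshelf's nearest face is 50 mm from the I-beam's −y face.

A is an I-beam. B is a bookshelf. The bookshelf is on the floor beside the I-beam on its −y side. The gap between the bookshelf and the I-beam is 50 mm.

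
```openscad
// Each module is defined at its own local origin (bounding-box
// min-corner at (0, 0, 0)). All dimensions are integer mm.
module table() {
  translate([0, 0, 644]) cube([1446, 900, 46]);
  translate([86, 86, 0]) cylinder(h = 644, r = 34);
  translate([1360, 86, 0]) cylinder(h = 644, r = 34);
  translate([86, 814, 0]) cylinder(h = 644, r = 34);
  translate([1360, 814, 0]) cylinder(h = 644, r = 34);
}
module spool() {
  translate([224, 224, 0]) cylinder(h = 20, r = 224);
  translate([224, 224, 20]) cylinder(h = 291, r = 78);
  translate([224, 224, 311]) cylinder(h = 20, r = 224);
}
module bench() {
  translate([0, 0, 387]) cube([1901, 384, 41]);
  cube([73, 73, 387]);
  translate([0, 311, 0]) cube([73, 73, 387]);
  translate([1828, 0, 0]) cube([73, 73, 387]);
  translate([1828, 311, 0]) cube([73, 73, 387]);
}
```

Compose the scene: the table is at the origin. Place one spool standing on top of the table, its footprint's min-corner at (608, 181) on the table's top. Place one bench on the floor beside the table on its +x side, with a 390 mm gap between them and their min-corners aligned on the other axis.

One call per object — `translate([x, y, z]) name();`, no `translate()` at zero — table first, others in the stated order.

table();
translate([608, 181, 690]) spool();
translate([1836, 0, 0]) bench();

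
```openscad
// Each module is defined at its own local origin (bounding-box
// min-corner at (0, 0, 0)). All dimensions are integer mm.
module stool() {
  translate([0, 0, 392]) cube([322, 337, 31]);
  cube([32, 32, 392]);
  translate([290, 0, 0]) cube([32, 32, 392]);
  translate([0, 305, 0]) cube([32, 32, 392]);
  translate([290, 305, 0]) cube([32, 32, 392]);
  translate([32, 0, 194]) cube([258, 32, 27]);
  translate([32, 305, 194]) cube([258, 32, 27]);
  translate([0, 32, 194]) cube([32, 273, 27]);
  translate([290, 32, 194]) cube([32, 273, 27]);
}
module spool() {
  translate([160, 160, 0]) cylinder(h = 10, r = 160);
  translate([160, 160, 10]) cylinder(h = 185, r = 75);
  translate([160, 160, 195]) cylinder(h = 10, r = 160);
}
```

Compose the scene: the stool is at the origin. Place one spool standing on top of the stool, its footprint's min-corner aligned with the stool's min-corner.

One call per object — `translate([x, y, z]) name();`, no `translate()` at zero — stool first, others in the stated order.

stool();
translate([0, 0, 423]) spool();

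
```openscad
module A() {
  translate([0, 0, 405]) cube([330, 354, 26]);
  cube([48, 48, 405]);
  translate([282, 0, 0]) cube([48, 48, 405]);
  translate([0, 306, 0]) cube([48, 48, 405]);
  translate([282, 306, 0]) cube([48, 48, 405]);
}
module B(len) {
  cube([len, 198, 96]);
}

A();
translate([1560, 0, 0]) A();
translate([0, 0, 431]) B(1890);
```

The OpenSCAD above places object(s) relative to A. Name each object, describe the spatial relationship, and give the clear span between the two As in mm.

A is a stool. B is a beam. A beam spans the tops of two stools. The clear span between the two stools is 1230 mm.

Second stool starts at x = 1560; first ends at x = 330; clear span = 1560 − 330 = 1230 mm.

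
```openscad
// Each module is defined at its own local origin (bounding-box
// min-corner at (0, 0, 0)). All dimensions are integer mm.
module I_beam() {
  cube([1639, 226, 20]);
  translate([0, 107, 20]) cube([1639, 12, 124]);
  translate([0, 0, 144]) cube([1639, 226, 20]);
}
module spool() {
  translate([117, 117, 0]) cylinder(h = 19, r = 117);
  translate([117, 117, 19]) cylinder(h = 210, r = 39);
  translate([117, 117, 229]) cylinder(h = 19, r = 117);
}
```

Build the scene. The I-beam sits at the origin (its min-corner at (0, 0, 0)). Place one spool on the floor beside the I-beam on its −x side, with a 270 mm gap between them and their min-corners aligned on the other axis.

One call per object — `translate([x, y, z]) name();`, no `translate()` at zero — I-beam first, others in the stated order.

I_beam();
translate([-504, 0, 0]) spool();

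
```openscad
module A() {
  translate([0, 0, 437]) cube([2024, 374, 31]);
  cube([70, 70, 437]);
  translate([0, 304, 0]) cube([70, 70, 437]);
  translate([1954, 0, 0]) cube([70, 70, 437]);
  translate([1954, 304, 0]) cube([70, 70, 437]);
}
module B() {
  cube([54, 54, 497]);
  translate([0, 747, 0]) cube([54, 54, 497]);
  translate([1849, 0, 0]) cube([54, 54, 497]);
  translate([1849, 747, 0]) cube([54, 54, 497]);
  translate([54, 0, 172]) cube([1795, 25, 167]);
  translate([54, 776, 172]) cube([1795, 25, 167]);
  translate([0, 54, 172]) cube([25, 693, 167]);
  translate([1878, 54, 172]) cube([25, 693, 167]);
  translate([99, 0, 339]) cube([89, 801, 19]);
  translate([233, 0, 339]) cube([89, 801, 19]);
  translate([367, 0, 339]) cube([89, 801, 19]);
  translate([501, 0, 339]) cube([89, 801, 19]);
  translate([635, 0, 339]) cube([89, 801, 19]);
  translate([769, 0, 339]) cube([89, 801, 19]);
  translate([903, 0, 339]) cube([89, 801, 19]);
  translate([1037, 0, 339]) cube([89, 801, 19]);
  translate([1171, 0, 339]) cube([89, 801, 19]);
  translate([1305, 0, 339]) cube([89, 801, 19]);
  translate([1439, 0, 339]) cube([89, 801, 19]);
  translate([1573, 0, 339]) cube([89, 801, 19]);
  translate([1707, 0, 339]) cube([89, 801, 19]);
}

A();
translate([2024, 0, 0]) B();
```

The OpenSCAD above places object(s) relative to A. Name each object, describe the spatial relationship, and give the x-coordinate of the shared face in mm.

A is a bench. B is a bed frame. The bed frame is against the bench's +x side, with their −y faces flush. The x-coordinate of the shared face is 2024 mm.

The bench's +x face and the bed frame's −x face are both at x = 2024 mm.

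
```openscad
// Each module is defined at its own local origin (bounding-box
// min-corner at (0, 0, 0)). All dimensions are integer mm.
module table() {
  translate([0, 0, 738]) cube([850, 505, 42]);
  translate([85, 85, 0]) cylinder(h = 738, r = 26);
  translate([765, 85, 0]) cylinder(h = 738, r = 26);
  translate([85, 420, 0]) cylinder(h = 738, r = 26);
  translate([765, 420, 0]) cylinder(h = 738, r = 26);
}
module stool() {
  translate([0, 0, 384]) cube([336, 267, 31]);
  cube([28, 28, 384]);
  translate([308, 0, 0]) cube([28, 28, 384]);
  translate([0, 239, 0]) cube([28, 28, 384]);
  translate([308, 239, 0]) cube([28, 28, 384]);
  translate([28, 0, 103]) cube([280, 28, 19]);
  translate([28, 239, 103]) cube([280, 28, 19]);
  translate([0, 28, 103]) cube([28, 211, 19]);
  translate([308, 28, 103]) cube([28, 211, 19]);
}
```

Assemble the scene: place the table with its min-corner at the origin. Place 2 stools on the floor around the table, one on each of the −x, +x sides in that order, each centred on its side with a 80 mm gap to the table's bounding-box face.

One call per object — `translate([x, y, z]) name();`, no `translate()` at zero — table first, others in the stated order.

table();
translate([-416, 119, 0]) stool();
translate([930, 119, 0]) stool();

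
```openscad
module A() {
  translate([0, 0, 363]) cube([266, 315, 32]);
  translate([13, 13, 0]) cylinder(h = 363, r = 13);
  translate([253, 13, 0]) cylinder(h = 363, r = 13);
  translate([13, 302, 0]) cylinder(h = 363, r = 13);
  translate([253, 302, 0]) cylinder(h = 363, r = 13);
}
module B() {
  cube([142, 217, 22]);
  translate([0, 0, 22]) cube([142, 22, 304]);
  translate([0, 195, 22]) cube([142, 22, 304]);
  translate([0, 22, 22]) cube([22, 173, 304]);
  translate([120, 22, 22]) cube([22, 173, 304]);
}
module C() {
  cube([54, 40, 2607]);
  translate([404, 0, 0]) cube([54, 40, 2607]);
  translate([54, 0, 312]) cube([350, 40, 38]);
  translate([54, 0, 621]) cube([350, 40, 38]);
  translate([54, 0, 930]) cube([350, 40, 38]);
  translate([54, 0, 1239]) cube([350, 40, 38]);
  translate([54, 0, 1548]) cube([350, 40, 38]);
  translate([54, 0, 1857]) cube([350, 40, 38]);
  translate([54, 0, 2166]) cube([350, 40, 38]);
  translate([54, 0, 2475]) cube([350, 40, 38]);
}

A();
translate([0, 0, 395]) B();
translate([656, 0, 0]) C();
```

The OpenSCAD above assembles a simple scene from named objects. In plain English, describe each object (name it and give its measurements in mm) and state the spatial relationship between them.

A is a four-legged stool. The seat is 266×315 mm, 32 mm thick, top at z = 395 mm. It stands on four round legs, each 26 mm in diameter, from z = 0 to the seat underside, each leg's axis is inset half a diameter from the nearest pair of seat edges (so the leg's bounding box is flush with the corner).

B is an open-topped rectangular box: outside dimensions 142×217×326 mm, with a uniform wall and base thickness of 22 mm. The base is a full 142×217 slab on the floor; four walls sit on top of the base. The front and back walls (the −y and +y sides) span the full width; the two side walls fit between them.

C is a straight ladder. Two 54×40 mm vertical rails, 2607 mm tall, stand 458 mm apart (outside-to-outside) with their front faces coplanar on the −y side. 8 rungs, each 40 mm deep and 38 mm tall, span between the inner faces of the rails, front faces flush with the rails. The lowest rung's underside is at z = 312 mm and rungs are spaced 309 mm apart (underside to underside).

The open box is on top of the stool. The ladder is on the floor beside the stool on its +x side.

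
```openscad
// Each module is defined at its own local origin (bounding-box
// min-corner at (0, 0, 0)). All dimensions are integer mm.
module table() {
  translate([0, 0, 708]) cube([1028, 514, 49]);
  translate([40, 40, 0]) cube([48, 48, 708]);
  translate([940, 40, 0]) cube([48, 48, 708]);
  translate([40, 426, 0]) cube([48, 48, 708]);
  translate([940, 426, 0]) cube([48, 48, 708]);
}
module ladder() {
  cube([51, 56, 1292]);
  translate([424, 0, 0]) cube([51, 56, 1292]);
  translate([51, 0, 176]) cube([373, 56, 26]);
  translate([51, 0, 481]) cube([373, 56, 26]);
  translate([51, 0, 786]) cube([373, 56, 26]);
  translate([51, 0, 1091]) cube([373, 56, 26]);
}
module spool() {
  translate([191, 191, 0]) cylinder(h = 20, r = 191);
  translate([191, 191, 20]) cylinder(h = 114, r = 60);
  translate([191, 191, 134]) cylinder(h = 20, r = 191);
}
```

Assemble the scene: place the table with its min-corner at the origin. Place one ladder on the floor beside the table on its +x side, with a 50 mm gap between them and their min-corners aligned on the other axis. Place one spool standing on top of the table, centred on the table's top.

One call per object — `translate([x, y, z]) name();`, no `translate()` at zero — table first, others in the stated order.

table();
translate([1078, 0, 0]) ladder();
translate([323, 66, 757]) spool();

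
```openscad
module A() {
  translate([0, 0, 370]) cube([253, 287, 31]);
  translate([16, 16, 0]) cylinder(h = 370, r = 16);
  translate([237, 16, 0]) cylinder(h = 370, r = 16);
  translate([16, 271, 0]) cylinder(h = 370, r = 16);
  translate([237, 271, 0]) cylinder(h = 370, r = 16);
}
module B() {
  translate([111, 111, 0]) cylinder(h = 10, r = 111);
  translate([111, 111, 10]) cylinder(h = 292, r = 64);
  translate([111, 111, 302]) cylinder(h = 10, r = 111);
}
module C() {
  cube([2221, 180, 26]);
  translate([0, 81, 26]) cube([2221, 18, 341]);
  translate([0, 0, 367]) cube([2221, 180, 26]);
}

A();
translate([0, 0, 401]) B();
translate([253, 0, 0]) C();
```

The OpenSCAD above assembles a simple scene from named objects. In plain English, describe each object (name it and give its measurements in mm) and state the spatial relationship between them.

A is a simple wooden stool: a rectangular seat 253 mm (x) by 287 mm (y), 31 mm thick, top face at z = 401 mm, on four round legs, each 32 mm in diameter. The legs rest on z = 0, each leg's axis is inset half a diameter from the nearest pair of seat edges (so the leg's bounding box is flush with the corner).

B is a spool: two coaxial disc flanges of radius 111 mm and thickness 10 mm, joined by a core cylinder of radius 64 mm and height 292 mm. The lower flange rests on z = 0 and the three cylinders share a vertical axis.

C is an I-beam lying along x, 2221 mm long. Overall section height 393 mm. Two flanges 180 mm wide (y) and 26 mm thick, one on the floor and one at the top; a web 18 mm thick runs between them, centred on the flange width.

The spool is on top of the stool. The I-beam is against the stool's +x side, with their −y faces flush.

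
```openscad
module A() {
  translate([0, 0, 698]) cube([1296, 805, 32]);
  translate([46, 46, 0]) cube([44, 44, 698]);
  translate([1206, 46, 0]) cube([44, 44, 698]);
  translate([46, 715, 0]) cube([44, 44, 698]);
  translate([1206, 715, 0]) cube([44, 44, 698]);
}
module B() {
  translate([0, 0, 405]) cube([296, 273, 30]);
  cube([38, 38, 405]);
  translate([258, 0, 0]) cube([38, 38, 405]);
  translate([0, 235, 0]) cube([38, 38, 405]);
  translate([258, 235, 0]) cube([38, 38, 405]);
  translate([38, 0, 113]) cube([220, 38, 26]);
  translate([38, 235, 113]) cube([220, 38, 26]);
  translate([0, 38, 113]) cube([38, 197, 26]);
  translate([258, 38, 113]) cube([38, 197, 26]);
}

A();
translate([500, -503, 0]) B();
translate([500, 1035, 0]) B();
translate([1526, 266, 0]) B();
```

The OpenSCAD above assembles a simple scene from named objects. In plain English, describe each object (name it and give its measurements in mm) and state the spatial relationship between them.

A is a rectangular dining table. The top is 1296×805×32 mm with its upper surface at z = 730 mm. It stands on four 44×44 mm square legs, each inset 46 mm from the nearest pair of top edges, running from the floor to the underside of the top.

B is a simple wooden stool: a rectangular seat 296 mm (x) by 273 mm (y), 30 mm thick, top face at z = 435 mm, on four square legs, each 38×38 mm in cross-section. The legs rest on z = 0, each flush with a corner of the seat. Four stretchers, 38 mm wide and 26 mm tall, connect adjacent legs with their undersides at z = 113 mm, each running between the inner faces of the legs it joins and aligned with the legs' outer faces on the other axis.

Three stools sit around the table at the −y, +y, +x sides.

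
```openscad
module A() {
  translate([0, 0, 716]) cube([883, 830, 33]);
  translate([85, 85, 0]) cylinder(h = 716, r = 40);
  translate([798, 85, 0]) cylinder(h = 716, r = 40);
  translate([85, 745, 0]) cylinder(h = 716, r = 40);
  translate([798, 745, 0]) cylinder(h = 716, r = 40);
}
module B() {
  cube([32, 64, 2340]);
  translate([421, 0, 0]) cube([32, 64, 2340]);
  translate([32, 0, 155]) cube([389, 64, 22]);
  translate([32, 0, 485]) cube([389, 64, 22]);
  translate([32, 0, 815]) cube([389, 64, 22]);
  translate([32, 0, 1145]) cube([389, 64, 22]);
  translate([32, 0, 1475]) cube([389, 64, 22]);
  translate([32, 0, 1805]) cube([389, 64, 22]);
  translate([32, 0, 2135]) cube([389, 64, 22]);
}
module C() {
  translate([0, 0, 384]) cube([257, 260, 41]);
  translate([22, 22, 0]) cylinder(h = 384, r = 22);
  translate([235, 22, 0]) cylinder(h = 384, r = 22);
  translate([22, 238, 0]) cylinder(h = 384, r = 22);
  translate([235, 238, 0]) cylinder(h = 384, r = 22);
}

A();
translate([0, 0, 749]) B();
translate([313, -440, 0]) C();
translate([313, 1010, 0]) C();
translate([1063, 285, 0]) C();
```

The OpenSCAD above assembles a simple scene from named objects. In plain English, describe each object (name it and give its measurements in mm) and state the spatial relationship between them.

A is a table with a 883×830 mm rectangular top, 33 mm thick, top surface at z = 749 mm, supported by four round legs of 80 mm diameter, each leg's bounding box inset 45 mm from the nearest pair of top edges, running from the floor.

B is a wooden ladder with two side rails of 32×64 mm section and 2340 mm height, set 453 mm apart overall. Between them run 7 rectangular rungs (64 mm deep, 22 mm thick), front faces flush with the rails' −y face. The bottom of the first rung is 155 mm above the floor and each subsequent rung is 330 mm higher than the one below.

C is a four-legged stool. The seat is 257×260 mm, 41 mm thick, top at z = 425 mm. It stands on four round legs, each 44 mm in diameter, from z = 0 to the seat underside, each leg's axis is inset half a diameter from the nearest pair of seat edges (so the leg's bounding box is flush with the corner).

The ladder is on top of the table. Three stools sit around the table at the −y, +y, +x sides.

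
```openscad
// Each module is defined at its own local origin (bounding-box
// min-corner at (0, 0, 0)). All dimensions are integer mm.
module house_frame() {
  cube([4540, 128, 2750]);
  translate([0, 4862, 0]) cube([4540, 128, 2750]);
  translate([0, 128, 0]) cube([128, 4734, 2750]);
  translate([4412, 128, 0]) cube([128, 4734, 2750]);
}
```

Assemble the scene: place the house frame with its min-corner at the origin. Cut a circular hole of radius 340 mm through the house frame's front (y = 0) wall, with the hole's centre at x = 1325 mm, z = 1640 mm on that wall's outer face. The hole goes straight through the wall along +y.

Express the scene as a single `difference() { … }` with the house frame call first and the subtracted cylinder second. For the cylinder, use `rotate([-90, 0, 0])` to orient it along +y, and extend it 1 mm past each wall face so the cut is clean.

difference() {
  house_frame();
  translate([1325, -1, 1640]) rotate([-90, 0, 0]) cylinder(h = 130, r = 340);
}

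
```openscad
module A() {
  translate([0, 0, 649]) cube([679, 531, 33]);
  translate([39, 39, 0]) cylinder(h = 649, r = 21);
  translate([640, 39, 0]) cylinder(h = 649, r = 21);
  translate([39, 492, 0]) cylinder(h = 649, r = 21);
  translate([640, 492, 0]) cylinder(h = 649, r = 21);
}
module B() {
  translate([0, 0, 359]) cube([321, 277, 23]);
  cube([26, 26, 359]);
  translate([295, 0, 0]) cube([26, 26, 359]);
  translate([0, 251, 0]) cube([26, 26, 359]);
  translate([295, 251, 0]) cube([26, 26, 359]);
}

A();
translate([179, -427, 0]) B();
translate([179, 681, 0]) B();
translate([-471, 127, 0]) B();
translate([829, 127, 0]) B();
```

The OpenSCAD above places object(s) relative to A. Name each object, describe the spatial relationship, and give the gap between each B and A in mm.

Each stool's nearest face is 150 mm from the table's bounding box.

A is a table. B is a stool. Four stools sit around the table at the −y, +y, −x, +x sides. The gap between each stool and the table is 150 mm.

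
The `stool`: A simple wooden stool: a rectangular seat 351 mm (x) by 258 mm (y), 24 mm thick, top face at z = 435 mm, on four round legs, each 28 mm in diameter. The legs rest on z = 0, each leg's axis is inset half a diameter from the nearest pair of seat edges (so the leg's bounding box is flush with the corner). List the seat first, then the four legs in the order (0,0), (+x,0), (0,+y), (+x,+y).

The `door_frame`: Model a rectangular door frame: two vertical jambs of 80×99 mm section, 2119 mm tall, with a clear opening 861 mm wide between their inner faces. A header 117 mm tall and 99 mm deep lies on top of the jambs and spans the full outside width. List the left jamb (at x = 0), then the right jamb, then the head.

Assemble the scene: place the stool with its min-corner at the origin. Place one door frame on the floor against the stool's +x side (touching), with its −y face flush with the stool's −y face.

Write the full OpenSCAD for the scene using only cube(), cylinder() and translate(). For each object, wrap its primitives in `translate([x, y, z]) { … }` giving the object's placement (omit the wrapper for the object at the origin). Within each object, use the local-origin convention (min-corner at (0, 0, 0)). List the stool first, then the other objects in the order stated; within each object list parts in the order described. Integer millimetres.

translate([0, 0, 411]) cube([351, 258, 24]);
translate([14, 14, 0]) cylinder(h = 411, r = 14);
translate([337, 14, 0]) cylinder(h = 411, r = 14);
translate([14, 244, 0]) cylinder(h = 411, r = 14);
translate([337, 244, 0]) cylinder(h = 411, r = 14);
translate([351, 0, 0]) {
  cube([80, 99, 2119]);
  translate([941, 0, 0]) cube([80, 99, 2119]);
  translate([0, 0, 2119]) cube([1021, 99, 117]);
}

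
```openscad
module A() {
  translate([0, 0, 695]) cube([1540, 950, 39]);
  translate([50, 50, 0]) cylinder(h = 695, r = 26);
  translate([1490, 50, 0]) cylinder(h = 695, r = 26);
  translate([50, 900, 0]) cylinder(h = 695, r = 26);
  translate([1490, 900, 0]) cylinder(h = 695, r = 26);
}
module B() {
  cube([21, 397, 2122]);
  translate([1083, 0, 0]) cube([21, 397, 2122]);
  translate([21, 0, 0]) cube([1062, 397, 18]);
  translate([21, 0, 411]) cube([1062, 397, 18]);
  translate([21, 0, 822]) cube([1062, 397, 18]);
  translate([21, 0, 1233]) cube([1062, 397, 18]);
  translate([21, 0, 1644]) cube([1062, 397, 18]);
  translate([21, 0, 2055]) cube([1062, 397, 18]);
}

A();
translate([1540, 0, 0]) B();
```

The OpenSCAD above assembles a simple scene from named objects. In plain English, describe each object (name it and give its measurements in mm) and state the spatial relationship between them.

A is a table with a 1540×950 mm rectangular top, 39 mm thick, top surface at z = 734 mm, supported by four round legs of 52 mm diameter, each leg's bounding box inset 24 mm from the nearest pair of top edges, running from the floor.

B is an open bookshelf. Two side panels, each 21 mm thick, 397 mm deep and 2122 mm tall, stand 1104 mm apart (outside-to-outside). Between them sit 6 shelves, each 18 mm thick and 397 mm deep, spanning the full gap between the sides. The bottom shelf rests on the floor (its underside at z = 0) and the clear gap between one shelf's top and the next shelf's underside is 393 mm.

The bookshelf is against the table's +x side, with their −y faces flush.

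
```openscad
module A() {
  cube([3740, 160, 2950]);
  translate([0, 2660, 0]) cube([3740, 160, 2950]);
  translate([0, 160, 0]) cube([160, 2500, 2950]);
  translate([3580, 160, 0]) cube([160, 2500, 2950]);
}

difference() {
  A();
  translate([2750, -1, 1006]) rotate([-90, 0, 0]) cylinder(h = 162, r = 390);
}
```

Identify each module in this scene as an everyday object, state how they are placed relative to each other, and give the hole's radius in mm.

The subtracted cylinder has r = 390 mm.

A is a house frame. The house frame has a circular hole through its front wall. The hole's radius is 390 mm.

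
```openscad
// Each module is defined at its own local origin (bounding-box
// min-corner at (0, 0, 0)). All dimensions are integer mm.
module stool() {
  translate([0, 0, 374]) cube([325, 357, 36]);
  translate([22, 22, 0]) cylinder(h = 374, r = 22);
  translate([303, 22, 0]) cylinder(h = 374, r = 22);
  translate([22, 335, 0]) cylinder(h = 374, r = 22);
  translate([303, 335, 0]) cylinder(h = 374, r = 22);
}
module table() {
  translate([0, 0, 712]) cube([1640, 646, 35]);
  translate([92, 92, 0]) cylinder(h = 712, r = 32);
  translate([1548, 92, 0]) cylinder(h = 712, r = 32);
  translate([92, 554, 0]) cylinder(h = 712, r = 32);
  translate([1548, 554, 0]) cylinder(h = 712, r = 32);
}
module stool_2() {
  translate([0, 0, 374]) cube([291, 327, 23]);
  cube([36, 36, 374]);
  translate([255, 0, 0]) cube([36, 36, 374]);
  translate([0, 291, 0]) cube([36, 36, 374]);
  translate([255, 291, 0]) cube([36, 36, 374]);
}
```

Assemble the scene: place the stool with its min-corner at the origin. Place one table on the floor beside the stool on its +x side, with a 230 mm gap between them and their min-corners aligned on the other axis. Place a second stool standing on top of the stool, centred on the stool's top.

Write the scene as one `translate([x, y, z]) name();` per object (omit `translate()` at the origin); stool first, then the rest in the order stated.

stool();
translate([555, 0, 0]) table();
translate([17, 15, 410]) stool_2();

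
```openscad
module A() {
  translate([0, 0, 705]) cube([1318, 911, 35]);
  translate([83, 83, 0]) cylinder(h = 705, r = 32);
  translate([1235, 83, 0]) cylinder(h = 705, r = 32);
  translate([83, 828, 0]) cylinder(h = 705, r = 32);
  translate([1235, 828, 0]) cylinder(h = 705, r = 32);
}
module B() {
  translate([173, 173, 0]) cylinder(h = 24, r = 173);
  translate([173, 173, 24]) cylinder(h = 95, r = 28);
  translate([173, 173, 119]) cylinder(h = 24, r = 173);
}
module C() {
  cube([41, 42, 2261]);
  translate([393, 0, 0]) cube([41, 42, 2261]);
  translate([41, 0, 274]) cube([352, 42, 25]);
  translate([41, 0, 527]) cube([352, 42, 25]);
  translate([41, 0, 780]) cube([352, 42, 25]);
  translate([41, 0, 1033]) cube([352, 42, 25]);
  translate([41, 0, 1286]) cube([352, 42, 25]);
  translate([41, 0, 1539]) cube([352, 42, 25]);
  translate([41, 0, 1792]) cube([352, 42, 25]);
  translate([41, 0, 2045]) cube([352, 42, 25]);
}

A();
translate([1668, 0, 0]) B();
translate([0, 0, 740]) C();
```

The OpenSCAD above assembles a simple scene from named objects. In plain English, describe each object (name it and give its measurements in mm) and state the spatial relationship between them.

A is a table with a 1318×911 mm rectangular top, 35 mm thick, top surface at z = 740 mm, supported by four round legs of 64 mm diameter, each leg's bounding box inset 51 mm from the nearest pair of top edges, running from the floor.

B is a spool: two coaxial disc flanges of radius 173 mm and thickness 24 mm, joined by a core cylinder of radius 28 mm and height 95 mm. The lower flange rests on z = 0 and the three cylinders share a vertical axis.

C is a straight ladder. Two 41×42 mm vertical rails, 2261 mm tall, stand 434 mm apart (outside-to-outside) with their front faces coplanar on the −y side. 8 rungs, each 42 mm deep and 25 mm tall, span between the inner faces of the rails, front faces flush with the rails. The lowest rung's underside is at z = 274 mm and rungs are spaced 253 mm apart (underside to underside).

The spool is on the floor beside the table on its +x side. The ladder is on top of the table.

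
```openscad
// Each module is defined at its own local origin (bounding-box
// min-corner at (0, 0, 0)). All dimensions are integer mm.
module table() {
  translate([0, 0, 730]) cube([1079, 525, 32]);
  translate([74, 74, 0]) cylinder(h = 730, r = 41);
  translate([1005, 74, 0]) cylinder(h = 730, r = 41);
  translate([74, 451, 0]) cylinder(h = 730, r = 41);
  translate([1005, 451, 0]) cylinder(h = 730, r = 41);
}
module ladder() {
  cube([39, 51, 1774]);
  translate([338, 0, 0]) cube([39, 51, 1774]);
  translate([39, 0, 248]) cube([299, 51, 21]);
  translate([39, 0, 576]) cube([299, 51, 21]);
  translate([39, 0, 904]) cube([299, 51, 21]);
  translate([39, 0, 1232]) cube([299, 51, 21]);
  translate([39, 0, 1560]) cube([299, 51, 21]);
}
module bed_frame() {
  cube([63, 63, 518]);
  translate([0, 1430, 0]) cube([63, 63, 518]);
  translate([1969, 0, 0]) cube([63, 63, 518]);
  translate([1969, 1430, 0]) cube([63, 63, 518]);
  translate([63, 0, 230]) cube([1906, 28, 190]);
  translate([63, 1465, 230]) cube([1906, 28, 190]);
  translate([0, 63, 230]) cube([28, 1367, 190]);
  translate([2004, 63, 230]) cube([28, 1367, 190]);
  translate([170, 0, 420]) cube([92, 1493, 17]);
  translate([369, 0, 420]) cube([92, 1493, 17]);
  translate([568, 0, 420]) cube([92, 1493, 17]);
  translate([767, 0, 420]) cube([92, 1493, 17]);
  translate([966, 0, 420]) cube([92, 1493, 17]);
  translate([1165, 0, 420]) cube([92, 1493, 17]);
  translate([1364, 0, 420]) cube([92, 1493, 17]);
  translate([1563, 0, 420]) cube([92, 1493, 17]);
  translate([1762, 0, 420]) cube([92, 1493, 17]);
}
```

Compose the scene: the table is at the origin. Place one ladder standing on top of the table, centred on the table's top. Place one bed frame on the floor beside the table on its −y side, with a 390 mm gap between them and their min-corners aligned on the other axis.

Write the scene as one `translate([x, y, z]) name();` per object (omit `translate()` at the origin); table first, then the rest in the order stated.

table();
translate([351, 237, 762]) ladder();
translate([0, -1883, 0]) bed_frame();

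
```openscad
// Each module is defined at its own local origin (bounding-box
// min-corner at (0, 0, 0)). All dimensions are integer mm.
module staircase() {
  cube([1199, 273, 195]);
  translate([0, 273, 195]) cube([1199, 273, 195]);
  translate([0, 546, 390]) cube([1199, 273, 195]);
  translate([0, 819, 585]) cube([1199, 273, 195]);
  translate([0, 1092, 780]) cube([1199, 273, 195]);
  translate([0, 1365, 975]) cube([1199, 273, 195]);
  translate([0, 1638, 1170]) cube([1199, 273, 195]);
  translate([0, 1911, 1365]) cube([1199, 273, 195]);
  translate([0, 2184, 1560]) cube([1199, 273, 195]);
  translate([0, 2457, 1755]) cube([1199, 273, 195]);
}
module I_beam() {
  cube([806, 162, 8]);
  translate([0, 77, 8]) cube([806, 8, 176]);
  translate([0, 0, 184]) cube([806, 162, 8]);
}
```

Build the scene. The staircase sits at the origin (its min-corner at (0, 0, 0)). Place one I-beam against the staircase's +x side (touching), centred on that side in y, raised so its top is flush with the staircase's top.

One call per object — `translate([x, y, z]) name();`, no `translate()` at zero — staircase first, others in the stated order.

staircase();
translate([1199, 1284, 1758]) I_beam();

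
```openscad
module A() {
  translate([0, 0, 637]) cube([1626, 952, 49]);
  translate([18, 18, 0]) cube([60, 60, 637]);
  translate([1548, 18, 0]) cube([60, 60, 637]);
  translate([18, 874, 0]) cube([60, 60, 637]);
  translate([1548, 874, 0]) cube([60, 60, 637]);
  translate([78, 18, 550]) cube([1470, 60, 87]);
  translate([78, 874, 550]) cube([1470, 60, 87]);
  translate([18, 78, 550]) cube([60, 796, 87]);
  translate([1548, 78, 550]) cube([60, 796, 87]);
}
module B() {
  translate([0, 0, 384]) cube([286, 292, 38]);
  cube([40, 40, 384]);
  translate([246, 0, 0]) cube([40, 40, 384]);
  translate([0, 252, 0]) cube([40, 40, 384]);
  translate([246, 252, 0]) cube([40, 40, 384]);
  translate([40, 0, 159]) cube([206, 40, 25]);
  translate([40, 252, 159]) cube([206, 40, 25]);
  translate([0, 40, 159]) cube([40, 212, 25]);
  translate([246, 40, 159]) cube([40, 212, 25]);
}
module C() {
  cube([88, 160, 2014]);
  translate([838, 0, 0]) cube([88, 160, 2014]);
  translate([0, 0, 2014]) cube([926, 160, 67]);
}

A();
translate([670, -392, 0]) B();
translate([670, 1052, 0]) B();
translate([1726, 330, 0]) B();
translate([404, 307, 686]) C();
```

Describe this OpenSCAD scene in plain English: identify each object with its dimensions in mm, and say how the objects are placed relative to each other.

A is a rectangular dining table. The top is 1626×952×49 mm with its upper surface at z = 686 mm. It stands on four 60×60 mm square legs, each inset 18 mm from the nearest pair of top edges, running from the floor to the underside of the top. Four apron rails, 60 mm thick and 87 mm tall, run between adjacent legs with their top edges flush with the underside of the top and their outer faces flush with the legs' outer faces.

B is a simple wooden stool: a rectangular seat 286 mm (x) by 292 mm (y), 38 mm thick, top face at z = 422 mm, on four square legs, each 40×40 mm in cross-section. The legs rest on z = 0, each flush with a corner of the seat. Four stretchers, 40 mm wide and 25 mm tall, connect adjacent legs with their undersides at z = 159 mm, each running between the inner faces of the legs it joins and aligned with the legs' outer faces on the other axis.

C is a door frame. The clear opening is 750 mm wide and 2014 mm high. Two 88 mm wide jambs, 160 mm deep, stand either side of the opening from the floor to the top of the opening. A 67 mm thick head sits across the top of both jambs, spanning the full outside width of the frame.

Three stools sit around the table at the −y, +y, +x sides. The door frame is on top of the table.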